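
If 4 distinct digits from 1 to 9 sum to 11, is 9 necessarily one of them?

The only way to make 11 from 4 distinct digits is {1,2,3,5}, which does not contain 9.

No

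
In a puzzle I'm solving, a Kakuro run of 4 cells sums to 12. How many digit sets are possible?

4 distinct digits from 1–9 sum between 10 and 30.
Enumerating: {1,2,3,6}, {1,2,4,5}.

2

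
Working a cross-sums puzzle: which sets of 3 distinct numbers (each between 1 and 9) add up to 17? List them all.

{1,7,9}; {2,6,9}; {2,7,8}; {3,5,9}; {3,6,8}; {4,5,8}; {4,6,7}

3 distinct digits from 1–9 sum between 6 and 24.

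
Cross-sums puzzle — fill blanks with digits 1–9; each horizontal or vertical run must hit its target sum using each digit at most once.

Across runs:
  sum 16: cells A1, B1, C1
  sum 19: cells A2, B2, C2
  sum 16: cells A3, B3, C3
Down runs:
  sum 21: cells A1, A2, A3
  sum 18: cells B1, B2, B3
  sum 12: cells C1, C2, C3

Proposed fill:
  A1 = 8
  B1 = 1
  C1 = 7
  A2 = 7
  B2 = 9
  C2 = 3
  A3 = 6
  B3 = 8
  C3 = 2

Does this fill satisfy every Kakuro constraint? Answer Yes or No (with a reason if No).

Yes

Across: 8+1+7=16; 7+9+3=19; 6+8+2=16. Down: 8+7+6=21; 1+9+8=18; 7+3+2=12. No digit repeats within any run.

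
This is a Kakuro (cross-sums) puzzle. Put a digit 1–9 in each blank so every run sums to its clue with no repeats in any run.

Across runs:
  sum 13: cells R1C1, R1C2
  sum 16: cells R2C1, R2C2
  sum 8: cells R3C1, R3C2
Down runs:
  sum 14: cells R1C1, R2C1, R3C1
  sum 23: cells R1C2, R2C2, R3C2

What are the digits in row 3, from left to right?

2 6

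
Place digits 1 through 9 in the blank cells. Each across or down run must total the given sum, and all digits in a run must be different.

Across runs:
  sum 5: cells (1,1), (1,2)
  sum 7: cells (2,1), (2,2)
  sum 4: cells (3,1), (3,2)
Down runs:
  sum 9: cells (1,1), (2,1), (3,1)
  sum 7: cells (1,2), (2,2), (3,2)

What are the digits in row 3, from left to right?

4 in 2 cells must be {1,3}; 7 in 3 cells must be {1,2,4}.
The 4 across and the 7 down share only 1, so (3,2) = 1.
(3,1) = 4 − 1 = 3 completes the 4 across.
Nothing is forced directly, so branch on (1,2), whose candidates are 2 or 4. If (1,2) = 2: then (1,1) would have to be in {3} for the 5 across but in {1,2,4,5} for the 9 down — contradiction. So (1,2) = 4.
(1,1) = 5 − 4 = 1 completes the 5 across.
(2,1) = 9 − 4 = 5 completes the 9 down.
(2,2) = 7 − 5 = 2 completes the 7 across.

3 1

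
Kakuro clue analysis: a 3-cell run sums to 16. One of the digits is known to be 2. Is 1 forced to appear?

No

Counterexample: {2,5,9} sums to 16 under that restriction without using 1.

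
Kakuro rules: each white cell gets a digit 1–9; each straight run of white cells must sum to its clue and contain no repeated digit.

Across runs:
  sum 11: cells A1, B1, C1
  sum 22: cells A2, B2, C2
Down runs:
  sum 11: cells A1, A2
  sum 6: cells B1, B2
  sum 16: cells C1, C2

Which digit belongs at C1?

16 in 2 cells must be {7,9}.
The 11 across and the 16 down share only 7, so C1 = 7.
The 22 across and the 6 down share only 5, so B2 = 5.
C2 = 16 − 7 = 9 completes the 16 down.
A1 = 3: the only remaining digit allowed by both the 11 across and the 11 down.
B1 = 11 − 10 = 1 completes the 11 across.
A2 = 22 − 14 = 8 completes the 22 across.

7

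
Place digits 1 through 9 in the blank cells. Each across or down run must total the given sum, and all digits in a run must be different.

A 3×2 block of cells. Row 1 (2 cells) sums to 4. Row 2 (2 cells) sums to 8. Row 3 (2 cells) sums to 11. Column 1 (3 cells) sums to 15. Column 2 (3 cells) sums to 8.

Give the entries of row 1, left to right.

4 in 2 cells must be {1,3}.
Nothing is forced directly, so branch on (1,1), whose candidates are 1 or 3. If (1,1) = 1: that forces (1,2) = 3, (2,2) = 1, (3,2) = 4, after which (2,1) would have to be in {7} for the 8 across but in {5,6,8,9} for the 15 down — contradiction. So (1,1) = 3.
(1,2) = 4 − 3 = 1 completes the 4 across.
Nothing is forced directly, so branch on (2,1), whose candidates are 5 or 7. If (2,1) = 7: then (2,2) would have to be in {1} for the 8 across but in {2,3,4,5} for the 8 down — contradiction. So (2,1) = 5.
(2,2) = 8 − 5 = 3 completes the 8 across.
(3,1) = 15 − 8 = 7 completes the 15 down.
(3,2) = 11 − 7 = 4 completes the 11 across.

3, 1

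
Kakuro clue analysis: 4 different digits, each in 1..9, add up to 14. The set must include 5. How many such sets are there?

4 distinct digits from 1–9 sum between 10 and 30.
Keeping only sets containing 5.
Enumerating: {1,2,5,6}, {2,3,4,5}.

2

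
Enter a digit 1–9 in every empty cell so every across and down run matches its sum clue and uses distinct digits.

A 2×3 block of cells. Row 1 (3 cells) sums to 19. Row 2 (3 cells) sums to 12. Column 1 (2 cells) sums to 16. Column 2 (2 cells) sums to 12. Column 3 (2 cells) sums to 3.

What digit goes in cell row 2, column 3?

1

16 in 2 cells must be {7,9}; 3 in 2 cells must be {1,2}.
The 19 across and the 3 down share only 2, so (1,3) = 2.
(2,3) = 3 − 2 = 1 completes the 3 down.
Given what's placed, (1,1) must be 9 to fit the 19 across and 16 down.
(1,2) = 19 − 11 = 8 completes the 19 across.
(2,1) = 16 − 9 = 7 completes the 16 down.
(2,2) = 12 − 8 = 4 completes the 12 across.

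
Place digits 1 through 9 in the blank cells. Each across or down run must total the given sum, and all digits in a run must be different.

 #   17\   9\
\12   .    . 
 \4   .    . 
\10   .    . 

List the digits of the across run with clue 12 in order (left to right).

4 in 2 cells must be {1,3}.
Nothing is forced directly, so branch on R1C2, whose candidates are 3 or 4 or 5. If R1C2 = 3: that forces R1C1 = 9, R2C2 = 1, after which R3C2 would have to be in {1,2,3,4,6,7,8,9} for the 10 across but in {5} for the 9 down — contradiction. If R1C2 = 4: that forces R1C1 = 8, R2C1 = 3, after which R2C2 would have to be in {1} for the 4 across but in {2,3} for the 9 down — contradiction. So R1C2 = 5.
R1C1 = 12 − 5 = 7 completes the 12 across.
Given what's placed, R2C1 must be 1 to fit the 4 across and 17 down.
R2C2 = 4 − 1 = 3 completes the 4 across.
R3C1 = 17 − 8 = 9 completes the 17 down.
R3C2 = 10 − 9 = 1 completes the 10 across.

7 5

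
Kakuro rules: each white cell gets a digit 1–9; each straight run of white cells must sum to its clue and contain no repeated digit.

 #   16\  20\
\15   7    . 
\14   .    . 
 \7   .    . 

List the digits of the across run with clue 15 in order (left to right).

R1C2 = 15 − 7 = 8 completes the 15 across.
Nothing is forced directly, so branch on R2C2, whose candidates are 5 or 9. If R2C2 = 5: then R2C1 would have to be in {9} for the 14 across but in {1,3,4,5,6,8} for the 16 down — contradiction. So R2C2 = 9.
R2C1 = 14 − 9 = 5 completes the 14 across.
R3C1 = 16 − 12 = 4 completes the 16 down.
R3C2 = 7 − 4 = 3 completes the 7 across.

7 8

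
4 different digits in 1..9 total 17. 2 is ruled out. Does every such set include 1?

Every partition of 17 into 4 distinct digits under that restriction includes 1: {1,3,4,9}, {1,3,5,8}, {1,3,6,7}, {1,4,5,7}.

Yes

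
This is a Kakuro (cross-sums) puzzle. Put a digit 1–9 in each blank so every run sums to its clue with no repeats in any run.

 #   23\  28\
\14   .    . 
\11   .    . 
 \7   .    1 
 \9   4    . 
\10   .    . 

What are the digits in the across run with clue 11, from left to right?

2 9

R3C1 = 7 − 1 = 6 completes the 7 across.
R4C2 = 9 − 4 = 5 completes the 9 across.
Nothing is forced directly, so branch on R1C2, whose candidates are 6 or 9. If R1C2 = 9: that forces R1C1 = 5, R2C1 = 7, after which R2C2 would have to be in {4} for the 11 across but in {6,7} for the 28 down — contradiction. So R1C2 = 6.
R1C1 = 14 − 6 = 8 completes the 14 across.
No cell is forced outright now. R2C1 can only be 2 or 3 (the digits allowed by both its 11 across and its 23 down). If R2C1 = 3: then R2C2 would have to be in {8} for the 11 across but in {7,9} for the 28 down — contradiction. So R2C1 = 2.
R2C2 = 11 − 2 = 9 completes the 11 across.
R5C1 = 23 − 20 = 3 completes the 23 down.
R5C2 = 10 − 3 = 7 completes the 10 across.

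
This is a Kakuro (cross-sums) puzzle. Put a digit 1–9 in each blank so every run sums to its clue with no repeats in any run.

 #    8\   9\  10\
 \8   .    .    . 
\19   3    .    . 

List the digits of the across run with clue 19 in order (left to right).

3, 7, 9

R1C1 = 8 − 3 = 5 completes the 8 down.
Given what's placed, R2C2 must be 7 to fit the 19 across and 9 down.
R2C3 = 19 − 10 = 9 completes the 19 across.
R1C2 = 9 − 7 = 2 completes the 9 down.
R1C3 = 8 − 7 = 1 completes the 8 across.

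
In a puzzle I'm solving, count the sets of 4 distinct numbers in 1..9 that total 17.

4 distinct digits from 1–9 sum between 10 and 30.

9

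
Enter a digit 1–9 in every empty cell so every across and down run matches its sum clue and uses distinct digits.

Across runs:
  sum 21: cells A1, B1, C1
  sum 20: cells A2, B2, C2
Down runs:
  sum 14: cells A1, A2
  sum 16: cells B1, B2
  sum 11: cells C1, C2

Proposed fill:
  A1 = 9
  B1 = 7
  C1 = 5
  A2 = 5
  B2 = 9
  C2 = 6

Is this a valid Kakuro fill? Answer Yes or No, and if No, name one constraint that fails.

Yes

Across: 9+7+5=21; 5+9+6=20. Down: 9+5=14; 7+9=16; 5+6=11. No digit repeats within any run.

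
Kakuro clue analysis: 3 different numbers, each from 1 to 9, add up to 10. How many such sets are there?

4

3 distinct digits from 1–9 sum between 6 and 24.
Enumerating: {1,2,7}, {1,3,6}, {1,4,5}, {2,3,5}.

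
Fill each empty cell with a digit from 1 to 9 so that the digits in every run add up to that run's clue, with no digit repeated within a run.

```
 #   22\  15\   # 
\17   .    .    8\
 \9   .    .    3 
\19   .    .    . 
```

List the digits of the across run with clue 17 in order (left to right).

9, 8

17 in 2 cells must be {8,9}.
Given what's placed, R2C1 must be 5 to fit the 9 across and 22 down.
R2C2 = 9 − 8 = 1 completes the 9 across.
R3C3 = 8 − 3 = 5 completes the 8 down.
R3C1 = 8: the only remaining digit allowed by both the 19 across and the 22 down.
R3C2 = 19 − 13 = 6 completes the 19 across.
R1C1 = 22 − 13 = 9 completes the 22 down.
R1C2 = 17 − 9 = 8 completes the 17 across.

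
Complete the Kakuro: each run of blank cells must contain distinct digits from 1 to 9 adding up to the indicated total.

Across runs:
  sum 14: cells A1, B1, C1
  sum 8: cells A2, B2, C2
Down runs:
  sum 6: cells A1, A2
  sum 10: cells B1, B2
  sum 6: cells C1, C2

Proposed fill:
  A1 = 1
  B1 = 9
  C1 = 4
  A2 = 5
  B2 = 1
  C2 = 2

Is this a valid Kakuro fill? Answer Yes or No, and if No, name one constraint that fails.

Across: 1+9+4=14; 5+1+2=8. Down: 1+5=6; 9+1=10; 4+2=6. No digit repeats within any run.

Yes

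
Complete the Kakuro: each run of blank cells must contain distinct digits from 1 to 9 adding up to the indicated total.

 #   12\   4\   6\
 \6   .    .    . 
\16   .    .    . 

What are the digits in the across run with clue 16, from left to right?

9, 3, 4

6 in 3 cells must be {1,2,3}; 4 in 2 cells must be {1,3}.
The 6 across and the 12 down share only 3, so R1C1 = 3.
Given what's placed, R1C2 must be 1 to fit the 6 across and 4 down.
R1C3 = 6 − 4 = 2 completes the 6 across.
R2C1 = 12 − 3 = 9 completes the 12 down.
R2C2 = 4 − 1 = 3 completes the 4 down.
R2C3 = 16 − 12 = 4 completes the 16 across.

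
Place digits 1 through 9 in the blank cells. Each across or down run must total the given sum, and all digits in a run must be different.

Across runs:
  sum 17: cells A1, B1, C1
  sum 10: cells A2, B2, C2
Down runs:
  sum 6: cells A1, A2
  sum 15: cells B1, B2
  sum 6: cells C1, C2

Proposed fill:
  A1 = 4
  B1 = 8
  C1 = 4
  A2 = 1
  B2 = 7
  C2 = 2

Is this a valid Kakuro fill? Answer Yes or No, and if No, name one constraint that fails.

No — the across run A1–C1 sums to 16, not 17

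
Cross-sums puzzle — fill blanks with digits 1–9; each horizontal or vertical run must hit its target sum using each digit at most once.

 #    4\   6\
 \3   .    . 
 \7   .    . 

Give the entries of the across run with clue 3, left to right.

1 2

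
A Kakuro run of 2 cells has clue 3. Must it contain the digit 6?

No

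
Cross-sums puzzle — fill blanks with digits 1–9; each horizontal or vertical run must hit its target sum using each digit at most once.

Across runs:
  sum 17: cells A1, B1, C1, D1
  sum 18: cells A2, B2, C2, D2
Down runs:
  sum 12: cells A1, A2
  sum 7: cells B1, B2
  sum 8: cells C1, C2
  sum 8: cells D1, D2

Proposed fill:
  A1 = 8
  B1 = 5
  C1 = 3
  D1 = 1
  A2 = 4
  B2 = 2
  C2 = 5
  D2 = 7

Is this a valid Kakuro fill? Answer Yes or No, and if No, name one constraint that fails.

Across: 8+5+3+1=17; 4+2+5+7=18. Down: 8+4=12; 5+2=7; 3+5=8; 1+7=8. No digit repeats within any run.

Yes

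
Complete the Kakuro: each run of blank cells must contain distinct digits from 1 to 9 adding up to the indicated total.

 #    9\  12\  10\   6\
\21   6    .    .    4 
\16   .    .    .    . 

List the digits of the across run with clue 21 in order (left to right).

R2C1 = 9 − 6 = 3 completes the 9 down.
R2C4 = 6 − 4 = 2 completes the 6 down.
No cell is forced outright now. R2C2 can only be 4 or 5 or 7 (the digits allowed by both its 16 across and its 12 down). If R2C2 = 5: then R1C2 would have to be in {2,3,8,9} for the 21 across but in {7} for the 12 down — contradiction. If R2C2 = 7: then R1C2 would have to be in {2,3,8,9} for the 21 across but in {5} for the 12 down — contradiction. So R2C2 = 4.
R1C2 = 12 − 4 = 8 completes the 12 down.
R1C3 = 21 − 18 = 3 completes the 21 across.
R2C3 = 16 − 9 = 7 completes the 16 across.

6 8 3 4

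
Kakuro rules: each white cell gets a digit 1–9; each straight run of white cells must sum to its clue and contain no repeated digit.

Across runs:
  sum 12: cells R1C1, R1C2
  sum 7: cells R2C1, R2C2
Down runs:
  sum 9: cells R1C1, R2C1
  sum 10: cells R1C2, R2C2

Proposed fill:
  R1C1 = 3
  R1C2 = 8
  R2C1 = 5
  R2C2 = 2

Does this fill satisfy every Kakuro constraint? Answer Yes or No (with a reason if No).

No — the down run R1C1–R2C1 sums to 8, not 9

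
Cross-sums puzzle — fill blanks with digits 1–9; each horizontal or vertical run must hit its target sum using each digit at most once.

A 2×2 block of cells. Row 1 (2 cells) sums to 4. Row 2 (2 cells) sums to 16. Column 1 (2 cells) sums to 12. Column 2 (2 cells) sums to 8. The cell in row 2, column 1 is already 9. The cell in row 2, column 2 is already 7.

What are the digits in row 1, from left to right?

3 1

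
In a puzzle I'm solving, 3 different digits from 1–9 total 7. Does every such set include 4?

Yes

The only way to make 7 from 3 distinct digits is {1,2,4}, which contains 4.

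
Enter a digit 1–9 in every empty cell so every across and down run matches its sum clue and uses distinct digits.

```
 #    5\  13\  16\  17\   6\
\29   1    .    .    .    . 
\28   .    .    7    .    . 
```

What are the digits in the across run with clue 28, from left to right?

16 in 2 cells must be {7,9}; 17 in 2 cells must be {8,9}.
R1C3 = 16 − 7 = 9 completes the 16 down.
Given what's placed, R1C4 must be 8 to fit the 29 across and 17 down.
R2C1 = 5 − 1 = 4 completes the 5 down.
R2C4 = 17 − 8 = 9 completes the 17 down.
Nothing is forced directly, so branch on R2C2, whose candidates are 5 or 6. If R2C2 = 5: then R1C2 would have to be in {4,5,6,7} for the 29 across but in {8} for the 13 down — contradiction. So R2C2 = 6.
R1C2 = 13 − 6 = 7 completes the 13 down.
R1C5 = 29 − 25 = 4 completes the 29 across.
R2C5 = 28 − 26 = 2 completes the 28 across.

4 6 7 9 2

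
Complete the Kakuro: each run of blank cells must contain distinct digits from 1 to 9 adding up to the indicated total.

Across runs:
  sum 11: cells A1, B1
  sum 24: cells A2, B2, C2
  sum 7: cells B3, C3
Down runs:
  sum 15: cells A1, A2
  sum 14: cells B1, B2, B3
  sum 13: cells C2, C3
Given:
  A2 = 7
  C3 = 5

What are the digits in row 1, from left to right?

24 in 3 cells must be {7,8,9}.
A1 = 15 − 7 = 8 completes the 15 down.
B1 = 11 − 8 = 3 completes the 11 across.
Given what's placed, B2 must be 9 to fit the 24 across and 14 down.
C2 = 24 − 16 = 8 completes the 24 across.
B3 = 7 − 5 = 2 completes the 7 across.

8, 3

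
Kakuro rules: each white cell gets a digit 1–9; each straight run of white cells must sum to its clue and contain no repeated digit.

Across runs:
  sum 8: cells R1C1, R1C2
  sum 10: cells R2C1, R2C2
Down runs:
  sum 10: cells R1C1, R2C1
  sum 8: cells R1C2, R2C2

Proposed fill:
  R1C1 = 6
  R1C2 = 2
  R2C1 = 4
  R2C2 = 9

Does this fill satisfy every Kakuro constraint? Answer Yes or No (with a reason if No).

No — the across run R2C1–R2C2 sums to 13, not 10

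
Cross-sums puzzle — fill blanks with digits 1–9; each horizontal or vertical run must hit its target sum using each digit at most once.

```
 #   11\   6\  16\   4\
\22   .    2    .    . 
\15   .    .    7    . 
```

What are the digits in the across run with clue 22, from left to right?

16 in 2 cells must be {7,9}; 4 in 2 cells must be {1,3}.
R1C3 = 16 − 7 = 9 completes the 16 down.
Given what's placed, R1C4 must be 3 to fit the 22 across and 4 down.
R2C2 = 6 − 2 = 4 completes the 6 down.
R2C4 = 4 − 3 = 1 completes the 4 down.
R1C1 = 22 − 14 = 8 completes the 22 across.
R2C1 = 15 − 12 = 3 completes the 15 across.

8, 2, 9, 3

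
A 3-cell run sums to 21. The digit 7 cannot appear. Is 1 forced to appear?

The only way to make 21 from 3 distinct digits under that restriction is {4,8,9}, which does not contain 1.

No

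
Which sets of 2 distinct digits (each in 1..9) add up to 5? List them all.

2 distinct digits from 1–9 sum between 3 and 17.

{1,4}; {2,3}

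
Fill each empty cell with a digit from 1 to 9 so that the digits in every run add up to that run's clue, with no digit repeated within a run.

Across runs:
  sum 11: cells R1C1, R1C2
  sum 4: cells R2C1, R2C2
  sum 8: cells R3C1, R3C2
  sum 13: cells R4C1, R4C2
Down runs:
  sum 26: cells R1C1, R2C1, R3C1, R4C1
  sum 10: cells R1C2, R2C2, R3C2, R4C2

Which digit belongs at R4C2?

4

4 in 2 cells must be {1,3}; 10 in 4 cells must be {1,2,3,4}.
Only 3 fits R2C1 under both its across sum 4 and down sum 26.
R2C2 = 4 − 3 = 1 completes the 4 across.
Given what's placed, R3C1 must be 6 to fit the 8 across and 26 down.
R3C2 = 8 − 6 = 2 completes the 8 across.
R4C2 = 4: the only remaining digit allowed by both the 13 across and the 10 down.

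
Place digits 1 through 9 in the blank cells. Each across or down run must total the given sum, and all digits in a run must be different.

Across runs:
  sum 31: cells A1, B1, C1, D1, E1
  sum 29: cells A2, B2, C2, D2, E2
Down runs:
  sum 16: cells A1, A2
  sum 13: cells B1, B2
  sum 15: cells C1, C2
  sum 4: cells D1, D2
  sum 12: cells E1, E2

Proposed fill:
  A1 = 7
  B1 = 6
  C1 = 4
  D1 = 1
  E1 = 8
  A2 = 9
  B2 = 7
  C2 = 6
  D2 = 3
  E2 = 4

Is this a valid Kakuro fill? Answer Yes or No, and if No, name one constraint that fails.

No — the down run C1–C2 sums to 10, not 15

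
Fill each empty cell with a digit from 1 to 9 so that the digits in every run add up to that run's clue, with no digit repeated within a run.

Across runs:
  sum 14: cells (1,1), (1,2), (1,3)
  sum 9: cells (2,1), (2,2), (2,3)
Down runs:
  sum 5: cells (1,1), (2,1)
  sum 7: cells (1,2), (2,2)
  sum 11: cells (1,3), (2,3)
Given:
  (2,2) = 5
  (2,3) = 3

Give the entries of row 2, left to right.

(1,2) = 7 − 5 = 2 completes the 7 down.
(1,3) = 11 − 3 = 8 completes the 11 down.
(2,1) = 9 − 8 = 1 completes the 9 across.
(1,1) = 14 − 10 = 4 completes the 14 across.

1 5 3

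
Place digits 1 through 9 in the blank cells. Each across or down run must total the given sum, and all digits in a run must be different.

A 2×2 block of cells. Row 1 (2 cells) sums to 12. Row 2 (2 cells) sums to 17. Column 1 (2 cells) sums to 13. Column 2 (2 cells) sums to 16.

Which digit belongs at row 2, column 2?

9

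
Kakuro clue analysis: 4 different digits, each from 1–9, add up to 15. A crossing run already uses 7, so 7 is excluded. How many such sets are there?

4 distinct digits from 1–9 sum between 10 and 30.
Dropping sets that contain 7.
Enumerating: {1,2,3,9}, {1,2,4,8}, {1,3,5,6}, {2,3,4,6}.

4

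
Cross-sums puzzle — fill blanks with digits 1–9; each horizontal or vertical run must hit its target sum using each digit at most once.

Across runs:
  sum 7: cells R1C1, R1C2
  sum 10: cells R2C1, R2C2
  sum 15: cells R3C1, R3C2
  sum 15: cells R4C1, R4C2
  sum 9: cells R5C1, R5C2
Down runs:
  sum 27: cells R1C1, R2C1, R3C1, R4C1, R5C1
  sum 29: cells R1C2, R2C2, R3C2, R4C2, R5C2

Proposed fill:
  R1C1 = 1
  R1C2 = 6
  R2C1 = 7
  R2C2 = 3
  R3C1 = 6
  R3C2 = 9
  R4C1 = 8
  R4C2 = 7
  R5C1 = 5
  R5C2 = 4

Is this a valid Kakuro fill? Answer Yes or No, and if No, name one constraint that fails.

Across: 1+6=7; 7+3=10; 6+9=15; 8+7=15; 5+4=9. Down: 1+7+6+8+5=27; 6+3+9+7+4=29. No digit repeats within any run.

Yes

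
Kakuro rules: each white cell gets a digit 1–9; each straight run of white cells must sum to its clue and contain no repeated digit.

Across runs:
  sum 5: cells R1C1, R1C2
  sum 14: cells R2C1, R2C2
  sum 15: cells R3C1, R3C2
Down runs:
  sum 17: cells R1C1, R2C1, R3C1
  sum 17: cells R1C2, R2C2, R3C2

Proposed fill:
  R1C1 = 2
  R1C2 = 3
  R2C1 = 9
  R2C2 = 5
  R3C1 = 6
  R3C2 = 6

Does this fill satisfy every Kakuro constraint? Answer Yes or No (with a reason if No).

No — the across run R3C1–R3C2 sums to 12, not 15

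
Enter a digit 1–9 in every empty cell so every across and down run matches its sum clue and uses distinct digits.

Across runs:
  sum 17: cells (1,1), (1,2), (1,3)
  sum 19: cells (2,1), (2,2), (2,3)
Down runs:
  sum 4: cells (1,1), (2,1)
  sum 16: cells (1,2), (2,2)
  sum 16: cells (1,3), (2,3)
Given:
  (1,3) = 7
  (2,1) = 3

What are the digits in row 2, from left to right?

4 in 2 cells must be {1,3}; 16 in 2 cells must be {7,9}.
(1,1) = 4 − 3 = 1 completes the 4 down.
(1,2) = 17 − 8 = 9 completes the 17 across.
(2,2) = 16 − 9 = 7 completes the 16 down.
(2,3) = 19 − 10 = 9 completes the 19 across.

3 7 9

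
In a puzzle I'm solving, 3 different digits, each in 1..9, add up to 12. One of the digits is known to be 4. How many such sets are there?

3

3 distinct digits from 1–9 sum between 6 and 24.
Keeping only sets containing 4.
Enumerating: {1,4,7}, {2,4,6}, {3,4,5}.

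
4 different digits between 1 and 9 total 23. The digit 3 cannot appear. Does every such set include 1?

No

Counterexample: {2,4,8,9} sums to 23 under that restriction without using 1.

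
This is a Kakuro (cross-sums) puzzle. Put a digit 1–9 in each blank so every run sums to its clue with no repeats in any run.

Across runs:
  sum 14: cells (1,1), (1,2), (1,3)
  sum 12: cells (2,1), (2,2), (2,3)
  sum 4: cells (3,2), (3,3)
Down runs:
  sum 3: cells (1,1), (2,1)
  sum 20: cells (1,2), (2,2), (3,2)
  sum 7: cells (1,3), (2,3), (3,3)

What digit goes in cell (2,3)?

4 in 2 cells must be {1,3}; 3 in 2 cells must be {1,2}; 7 in 3 cells must be {1,2,4}.
Only 3 fits (3,2) under both its across sum 4 and down sum 20.
(3,3) = 4 − 3 = 1 completes the 4 across.
Nothing is forced directly, so branch on (1,3), whose candidates are 2 or 4. If (1,3) = 2: then (1,1) would have to be in {3,4,5,7,8,9} for the 14 across but in {1,2} for the 3 down — contradiction. So (1,3) = 4.
(2,3) = 7 − 5 = 2 completes the 7 down.

2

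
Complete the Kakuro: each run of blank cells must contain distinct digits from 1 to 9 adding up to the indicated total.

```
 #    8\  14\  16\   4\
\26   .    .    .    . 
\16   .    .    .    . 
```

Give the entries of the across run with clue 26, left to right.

6, 8, 9, 3

16 in 2 cells must be {7,9}; 4 in 2 cells must be {1,3}.
Only 3 fits R1C4 under both its across sum 26 and down sum 4.
R2C4 = 4 − 3 = 1 completes the 4 down.
Given what's placed, R1C1 must be 6 to fit the 26 across and 8 down.
R1C3 = 9: the only remaining digit allowed by both the 26 across and the 16 down.
R2C1 = 8 − 6 = 2 completes the 8 down.
R2C3 = 16 − 9 = 7 completes the 16 down.
R1C2 = 26 − 18 = 8 completes the 26 across.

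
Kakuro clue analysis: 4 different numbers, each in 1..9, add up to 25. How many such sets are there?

6

4 distinct digits from 1–9 sum between 10 and 30.
Enumerating: {1,7,8,9}, {2,6,8,9}, {3,5,8,9}, {3,6,7,9}, {4,5,7,9}, {4,6,7,8}.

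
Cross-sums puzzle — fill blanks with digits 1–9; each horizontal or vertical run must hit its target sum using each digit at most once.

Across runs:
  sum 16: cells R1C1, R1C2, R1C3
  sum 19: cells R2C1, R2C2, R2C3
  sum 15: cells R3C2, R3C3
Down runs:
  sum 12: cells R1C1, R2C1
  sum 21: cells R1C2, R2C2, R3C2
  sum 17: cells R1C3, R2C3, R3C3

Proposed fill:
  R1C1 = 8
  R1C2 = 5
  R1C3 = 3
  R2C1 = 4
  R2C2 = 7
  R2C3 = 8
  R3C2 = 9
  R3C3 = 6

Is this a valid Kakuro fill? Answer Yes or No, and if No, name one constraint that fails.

Across: 8+5+3=16; 4+7+8=19; 9+6=15. Down: 8+4=12; 5+7+9=21; 3+8+6=17. No digit repeats within any run.

Yes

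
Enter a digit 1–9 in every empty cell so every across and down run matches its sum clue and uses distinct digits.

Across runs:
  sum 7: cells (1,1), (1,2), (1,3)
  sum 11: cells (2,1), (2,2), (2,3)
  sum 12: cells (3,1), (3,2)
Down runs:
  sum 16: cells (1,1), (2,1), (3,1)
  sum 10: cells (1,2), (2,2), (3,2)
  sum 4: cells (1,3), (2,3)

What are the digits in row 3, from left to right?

5 7

7 in 3 cells must be {1,2,4}; 4 in 2 cells must be {1,3}.
Only 1 fits (1,3) under both its across sum 7 and down sum 4.
(2,3) = 4 − 1 = 3 completes the 4 down.
Nothing is forced directly, so branch on (1,1), whose candidates are 2 or 4. If (1,1) = 2: that forces (1,2) = 4, (2,1) = 6, after which (2,2) would have to be in {2} for the 11 across but in {1,5} for the 10 down — contradiction. So (1,1) = 4.
(1,2) = 7 − 5 = 2 completes the 7 across.
(2,1) = 7: the only remaining digit allowed by both the 11 across and the 16 down.
(2,2) = 11 − 10 = 1 completes the 11 across.
(3,1) = 16 − 11 = 5 completes the 16 down.
(3,2) = 12 − 5 = 7 completes the 12 across.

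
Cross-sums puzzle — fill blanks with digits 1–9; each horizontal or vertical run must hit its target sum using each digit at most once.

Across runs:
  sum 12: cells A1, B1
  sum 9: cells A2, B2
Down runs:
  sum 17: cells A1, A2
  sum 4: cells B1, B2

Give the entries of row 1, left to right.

9 3

17 in 2 cells must be {8,9}; 4 in 2 cells must be {1,3}.
The 12 across and the 4 down share only 3, so B1 = 3.
The 9 across and the 17 down share only 8, so A2 = 8.
B2 = 9 − 8 = 1 completes the 9 across.
A1 = 12 − 3 = 9 completes the 12 across.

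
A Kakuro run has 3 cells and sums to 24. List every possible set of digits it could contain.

{7,8,9}

3 distinct digits from 1–9 sum between 6 and 24.
Only one set works: {7,8,9}.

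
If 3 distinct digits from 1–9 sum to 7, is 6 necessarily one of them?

The only way to make 7 from 3 distinct digits is {1,2,4}, which does not contain 6.

No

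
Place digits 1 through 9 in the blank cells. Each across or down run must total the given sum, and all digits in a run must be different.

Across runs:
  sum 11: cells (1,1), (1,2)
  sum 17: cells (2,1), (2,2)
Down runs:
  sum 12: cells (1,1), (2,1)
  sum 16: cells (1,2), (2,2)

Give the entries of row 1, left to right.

4 7

17 in 2 cells must be {8,9}; 16 in 2 cells must be {7,9}.
The 17 across and the 16 down share only 9, so (2,2) = 9.
(1,2) = 16 − 9 = 7 completes the 16 down.
(2,1) = 17 − 9 = 8 completes the 17 across.
(1,1) = 11 − 7 = 4 completes the 11 across.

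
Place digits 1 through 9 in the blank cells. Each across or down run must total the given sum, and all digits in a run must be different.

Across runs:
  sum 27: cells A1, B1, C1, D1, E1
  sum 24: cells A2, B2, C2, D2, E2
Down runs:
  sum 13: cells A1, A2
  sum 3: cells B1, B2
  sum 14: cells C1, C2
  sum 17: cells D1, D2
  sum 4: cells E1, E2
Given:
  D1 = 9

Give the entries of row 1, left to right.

6, 1, 8, 9, 3

3 in 2 cells must be {1,2}; 17 in 2 cells must be {8,9}; 4 in 2 cells must be {1,3}.
D2 = 17 − 9 = 8 completes the 17 down.
No cell is forced outright now. B1 can only be 1 or 2 (the digits allowed by both its 27 across and its 3 down). If B1 = 2: that forces B2 = 1, E2 = 3, E1 = 1, C2 = 5, after which C1 would have to be in {7,8} for the 27 across but in {9} for the 14 down — contradiction. So B1 = 1.
Given what's placed, E1 must be 3 to fit the 27 across and 4 down.
B2 = 3 − 1 = 2 completes the 3 down.
E2 = 4 − 3 = 1 completes the 4 down.
No cell is forced outright now. C2 can only be 6 or 9 (the digits allowed by both its 24 across and its 14 down). If C2 = 9: then C1 would have to be in {6,8} for the 27 across but in {5} for the 14 down — contradiction. So C2 = 6.
C1 = 14 − 6 = 8 completes the 14 down.
A2 = 24 − 17 = 7 completes the 24 across.
A1 = 27 − 21 = 6 completes the 27 across.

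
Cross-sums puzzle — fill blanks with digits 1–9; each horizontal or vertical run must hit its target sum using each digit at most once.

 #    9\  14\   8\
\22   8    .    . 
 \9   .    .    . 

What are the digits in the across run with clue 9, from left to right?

R1C3 = 5: the only remaining digit allowed by both the 22 across and the 8 down.
R2C1 = 9 − 8 = 1 completes the 9 down.
R2C3 = 8 − 5 = 3 completes the 8 down.
R1C2 = 22 − 13 = 9 completes the 22 across.
R2C2 = 9 − 4 = 5 completes the 9 across.

1, 5, 3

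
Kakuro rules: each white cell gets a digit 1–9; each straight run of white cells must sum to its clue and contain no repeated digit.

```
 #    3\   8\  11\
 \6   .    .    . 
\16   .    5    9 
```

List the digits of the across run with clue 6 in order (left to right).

1 3 2

6 in 3 cells must be {1,2,3}; 3 in 2 cells must be {1,2}.
R1C2 = 8 − 5 = 3 completes the 8 down.
R1C3 = 11 − 9 = 2 completes the 11 down.
R2C1 = 16 − 14 = 2 completes the 16 across.
R1C1 = 6 − 5 = 1 completes the 6 across.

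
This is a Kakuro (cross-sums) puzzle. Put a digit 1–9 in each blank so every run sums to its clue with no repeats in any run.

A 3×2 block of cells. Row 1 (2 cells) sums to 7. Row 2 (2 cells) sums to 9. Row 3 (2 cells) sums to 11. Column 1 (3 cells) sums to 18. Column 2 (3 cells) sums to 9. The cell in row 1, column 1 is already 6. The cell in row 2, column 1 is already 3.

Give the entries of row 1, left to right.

6 1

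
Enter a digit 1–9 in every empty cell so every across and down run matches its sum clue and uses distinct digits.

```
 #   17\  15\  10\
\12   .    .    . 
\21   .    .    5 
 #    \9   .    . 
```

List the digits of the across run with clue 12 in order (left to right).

8 3 1

17 in 2 cells must be {8,9}.
R2C1 = 9: the only remaining digit allowed by both the 21 across and the 17 down.
R2C2 = 21 − 14 = 7 completes the 21 across.
R1C1 = 17 − 9 = 8 completes the 17 down.
R1C2 = 3: the only remaining digit allowed by both the 12 across and the 15 down.
R1C3 = 12 − 11 = 1 completes the 12 across.
R3C2 = 15 − 10 = 5 completes the 15 down.
R3C3 = 9 − 5 = 4 completes the 9 across.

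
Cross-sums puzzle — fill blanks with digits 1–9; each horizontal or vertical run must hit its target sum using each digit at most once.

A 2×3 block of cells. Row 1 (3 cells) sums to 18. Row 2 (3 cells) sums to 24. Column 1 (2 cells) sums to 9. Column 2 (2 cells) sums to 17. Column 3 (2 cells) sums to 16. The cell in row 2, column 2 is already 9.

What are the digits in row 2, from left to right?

24 in 3 cells must be {7,8,9}; 17 in 2 cells must be {8,9}; 16 in 2 cells must be {7,9}.
(1,2) = 17 − 9 = 8 completes the 17 down.
(2,3) = 7: the only remaining digit allowed by both the 24 across and the 16 down.
(1,3) = 16 − 7 = 9 completes the 16 down.
(2,1) = 24 − 16 = 8 completes the 24 across.
(1,1) = 18 − 17 = 1 completes the 18 across.

8, 9, 7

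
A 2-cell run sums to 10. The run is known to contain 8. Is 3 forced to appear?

The only way to make 10 from 2 distinct digits under that restriction is {2,8}, which does not contain 3.

No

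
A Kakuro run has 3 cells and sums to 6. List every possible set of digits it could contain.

3 distinct digits from 1–9 sum between 6 and 24.
Only one set works: {1,2,3}.

{1,2,3}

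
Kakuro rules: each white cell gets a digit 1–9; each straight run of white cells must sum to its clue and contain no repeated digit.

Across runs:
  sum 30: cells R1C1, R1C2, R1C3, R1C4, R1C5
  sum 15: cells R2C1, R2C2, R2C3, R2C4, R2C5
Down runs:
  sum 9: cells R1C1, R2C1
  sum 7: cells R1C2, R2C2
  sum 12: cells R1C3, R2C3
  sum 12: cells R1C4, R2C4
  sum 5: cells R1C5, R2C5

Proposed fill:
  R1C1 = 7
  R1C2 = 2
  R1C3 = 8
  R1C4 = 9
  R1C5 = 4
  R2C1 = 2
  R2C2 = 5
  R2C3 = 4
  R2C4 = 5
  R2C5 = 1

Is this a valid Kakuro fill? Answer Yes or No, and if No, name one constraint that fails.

No — the across run R2C1–R2C5 sums to 17, not 15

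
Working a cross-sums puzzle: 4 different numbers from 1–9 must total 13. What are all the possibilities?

{1,2,3,7}; {1,2,4,6}; {1,3,4,5}

4 distinct digits from 1–9 sum between 10 and 30.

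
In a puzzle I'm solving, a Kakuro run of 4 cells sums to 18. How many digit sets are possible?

11

4 distinct digits from 1–9 sum between 10 and 30.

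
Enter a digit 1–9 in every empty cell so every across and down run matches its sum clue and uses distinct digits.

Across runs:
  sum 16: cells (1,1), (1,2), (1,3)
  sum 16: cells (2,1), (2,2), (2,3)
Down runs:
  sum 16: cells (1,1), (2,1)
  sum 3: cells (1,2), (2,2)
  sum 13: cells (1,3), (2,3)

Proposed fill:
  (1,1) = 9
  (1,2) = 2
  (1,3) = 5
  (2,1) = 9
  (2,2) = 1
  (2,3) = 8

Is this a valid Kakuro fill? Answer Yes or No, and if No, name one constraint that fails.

No — the across run (2,1)–(2,3) sums to 18, not 16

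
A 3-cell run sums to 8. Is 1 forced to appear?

Every partition of 8 into 3 distinct digits includes 1: {1,2,5}, {1,3,4}.

Yes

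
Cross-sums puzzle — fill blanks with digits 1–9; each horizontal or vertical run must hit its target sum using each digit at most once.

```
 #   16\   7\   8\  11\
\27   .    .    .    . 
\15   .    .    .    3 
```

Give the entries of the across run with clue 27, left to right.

9 3 7 8

16 in 2 cells must be {7,9}.
R1C4 = 11 − 3 = 8 completes the 11 down.
No cell is forced outright now. R1C1 can only be 7 or 9 (the digits allowed by both its 27 across and its 16 down). If R1C1 = 7: that forces R1C2 = 3, after which R1C3 would have to be in {9} for the 27 across but in {1,2,3,5,6,7} for the 8 down — contradiction. So R1C1 = 9.
R2C1 = 16 − 9 = 7 completes the 16 down.
R2C3 = 1: the only remaining digit allowed by both the 15 across and the 8 down.
R1C3 = 8 − 1 = 7 completes the 8 down.
R2C2 = 15 − 11 = 4 completes the 15 across.
R1C2 = 27 − 24 = 3 completes the 27 across.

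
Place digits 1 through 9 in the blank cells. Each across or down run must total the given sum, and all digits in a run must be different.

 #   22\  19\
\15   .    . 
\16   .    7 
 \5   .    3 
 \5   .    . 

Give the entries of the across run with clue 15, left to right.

7 8

16 in 2 cells must be {7,9}.
R1C2 = 8: the only remaining digit allowed by both the 15 across and the 19 down.
R2C1 = 16 − 7 = 9 completes the 16 across.
R3C1 = 5 − 3 = 2 completes the 5 across.
R4C2 = 19 − 18 = 1 completes the 19 down.
R1C1 = 15 − 8 = 7 completes the 15 across.
R4C1 = 5 − 1 = 4 completes the 5 across.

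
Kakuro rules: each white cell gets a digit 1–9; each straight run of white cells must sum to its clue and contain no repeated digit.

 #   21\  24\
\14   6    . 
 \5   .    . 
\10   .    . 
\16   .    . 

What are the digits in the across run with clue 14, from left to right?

16 in 2 cells must be {7,9}.
R1C2 = 14 − 6 = 8 completes the 14 across.
No cell is forced outright now. R4C1 can only be 7 or 9 (the digits allowed by both its 16 across and its 21 down). If R4C1 = 7: that forces R2C1 = 3, R2C2 = 2, after which R3C1 would have to be in {1,2,3,4,6,7,8,9} for the 10 across but in {5} for the 21 down — contradiction. So R4C1 = 9.
R4C2 = 16 − 9 = 7 completes the 16 across.
Nothing is forced directly, so branch on R2C2, whose candidates are 3 or 4. If R2C2 = 4: that forces R2C1 = 1, after which R3C1 would have to be in {1,2,3,4,6,7,8,9} for the 10 across but in {5} for the 21 down — contradiction. So R2C2 = 3.
R2C1 = 5 − 3 = 2 completes the 5 across.
R3C1 = 21 − 17 = 4 completes the 21 down.
R3C2 = 10 − 4 = 6 completes the 10 across.

6 8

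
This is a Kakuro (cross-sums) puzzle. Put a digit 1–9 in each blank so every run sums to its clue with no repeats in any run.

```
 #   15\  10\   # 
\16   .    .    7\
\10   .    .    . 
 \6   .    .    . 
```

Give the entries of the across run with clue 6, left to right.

16 in 2 cells must be {7,9}; 6 in 3 cells must be {1,2,3}.
Only 7 fits R1C2 under both its across sum 16 and down sum 10.
R1C1 = 16 − 7 = 9 completes the 16 across.
Nothing is forced directly, so branch on R2C2, whose candidates are 1 or 2. If R2C2 = 2: that forces R3C2 = 1, R3C1 = 2, R3C3 = 3, after which R2C1 would have to be in {1,3,5,7} for the 10 across but in {4} for the 15 down — contradiction. So R2C2 = 1.
R3C2 = 10 − 8 = 2 completes the 10 down.
R3C1 = 1: the only remaining digit allowed by both the 6 across and the 15 down.
R3C3 = 6 − 3 = 3 completes the 6 across.

1, 2, 3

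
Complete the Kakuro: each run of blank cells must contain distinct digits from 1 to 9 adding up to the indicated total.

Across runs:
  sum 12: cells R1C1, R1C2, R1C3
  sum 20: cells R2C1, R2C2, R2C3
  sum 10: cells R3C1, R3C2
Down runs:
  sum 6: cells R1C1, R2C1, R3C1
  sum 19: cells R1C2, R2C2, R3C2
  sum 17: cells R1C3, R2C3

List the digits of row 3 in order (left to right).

2 8

6 in 3 cells must be {1,2,3}; 17 in 2 cells must be {8,9}.
Only 3 fits R2C1 under both its across sum 20 and down sum 6.
Nothing is forced directly, so branch on R1C3, whose candidates are 8 or 9. If R1C3 = 8: that forces R1C1 = 1, R1C2 = 3, R2C2 = 9, after which R2C3 would have to be in {8} for the 20 across but in {9} for the 17 down — contradiction. So R1C3 = 9.
R1C2 = 2: the only remaining digit allowed by both the 12 across and the 19 down.
R2C3 = 17 − 9 = 8 completes the 17 down.
R1C1 = 12 − 11 = 1 completes the 12 across.
R2C2 = 20 − 11 = 9 completes the 20 across.
R3C1 = 6 − 4 = 2 completes the 6 down.
R3C2 = 10 − 2 = 8 completes the 10 across.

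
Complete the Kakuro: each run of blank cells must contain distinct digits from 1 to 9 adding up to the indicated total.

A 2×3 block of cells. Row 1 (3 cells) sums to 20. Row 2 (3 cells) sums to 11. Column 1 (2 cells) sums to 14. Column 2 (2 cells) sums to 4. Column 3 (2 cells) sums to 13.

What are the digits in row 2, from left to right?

6 1 4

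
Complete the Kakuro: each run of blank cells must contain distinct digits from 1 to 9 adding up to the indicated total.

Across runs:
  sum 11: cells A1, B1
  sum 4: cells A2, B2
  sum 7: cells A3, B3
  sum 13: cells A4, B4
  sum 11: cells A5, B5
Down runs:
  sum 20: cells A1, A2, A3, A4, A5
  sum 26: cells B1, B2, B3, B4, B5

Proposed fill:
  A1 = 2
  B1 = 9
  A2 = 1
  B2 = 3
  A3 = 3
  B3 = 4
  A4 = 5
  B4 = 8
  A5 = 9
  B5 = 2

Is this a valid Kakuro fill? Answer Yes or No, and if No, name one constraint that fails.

Yes

Across: 2+9=11; 1+3=4; 3+4=7; 5+8=13; 9+2=11. Down: 2+1+3+5+9=20; 9+3+4+8+2=26. No digit repeats within any run.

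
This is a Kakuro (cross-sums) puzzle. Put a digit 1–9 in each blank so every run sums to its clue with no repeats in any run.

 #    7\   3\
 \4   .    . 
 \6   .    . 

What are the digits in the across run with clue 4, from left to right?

4 in 2 cells must be {1,3}; 3 in 2 cells must be {1,2}.
The 4 across and the 3 down share only 1, so R1C2 = 1.
R2C2 = 3 − 1 = 2 completes the 3 down.
R1C1 = 4 − 1 = 3 completes the 4 across.
R2C1 = 6 − 2 = 4 completes the 6 across.

3, 1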